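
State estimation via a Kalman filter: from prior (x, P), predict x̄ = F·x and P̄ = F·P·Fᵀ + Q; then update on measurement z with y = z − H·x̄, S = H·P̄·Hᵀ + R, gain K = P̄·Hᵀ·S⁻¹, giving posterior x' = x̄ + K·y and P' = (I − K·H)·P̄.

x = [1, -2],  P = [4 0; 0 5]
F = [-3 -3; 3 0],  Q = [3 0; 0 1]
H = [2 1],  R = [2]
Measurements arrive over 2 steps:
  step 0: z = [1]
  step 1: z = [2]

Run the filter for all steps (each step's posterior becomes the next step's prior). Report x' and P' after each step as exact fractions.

step 0: x' = [-11/7, 139/33], P' = [60/7 -16; -16 1046/33]
step 1: x' = [-1760/5623, 14380/5623], P' = [14839/5623 -77654/16869; -77654/16869 498550/50607]

step 0: x̄ = F·x = [3, 3]
step 0: P̄ = F·P·Fᵀ + Q = [84 -36; -36 37]
step 0: y = z − H·x̄ = [-8]
step 0: S = H·P̄·Hᵀ + R = [231]
step 0: K = P̄·Hᵀ·S⁻¹ = [4/7; -5/33]
step 0: x' = x̄ + K·y = [-11/7, 139/33]
step 0: P' = (I − K·H)·P̄ = [60/7 -16; -16 1046/33]
step 1: x̄ = F·x = [-610/77, -33/7]
step 1: P̄ = F·P·Fᵀ + Q = [5961/77 468/7; 468/7 547/7]
step 1: y = z − H·x̄ = [1737/77]
step 1: S = H·P̄·Hᵀ + R = [50607/77]
step 1: K = P̄·Hᵀ·S⁻¹ = [5690/16869; 16313/50607]
step 1: x' = x̄ + K·y = [-1760/5623, 14380/5623]
step 1: P' = (I − K·H)·P̄ = [14839/5623 -77654/16869; -77654/16869 498550/50607]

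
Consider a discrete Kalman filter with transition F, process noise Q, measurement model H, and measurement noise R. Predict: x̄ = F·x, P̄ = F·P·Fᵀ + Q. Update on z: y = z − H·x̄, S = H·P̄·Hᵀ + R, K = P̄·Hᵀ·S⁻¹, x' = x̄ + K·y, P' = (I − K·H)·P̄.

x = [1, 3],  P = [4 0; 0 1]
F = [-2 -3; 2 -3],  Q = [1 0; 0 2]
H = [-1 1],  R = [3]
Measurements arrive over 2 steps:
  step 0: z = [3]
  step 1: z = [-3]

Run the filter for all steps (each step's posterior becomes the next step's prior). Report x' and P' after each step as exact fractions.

step 0: x' = [-737/70, -262/35], P' = [731/70 316/35; 316/35 367/35]
step 1: x' = [-451/6058, -11366/3029], P' = [184981/6058 82364/3029; 82364/3029 81167/3029]

step 0: x̄ = F·x = [-11, -7]
step 0: P̄ = F·P·Fᵀ + Q = [26 -7; -7 27]
step 0: y = z − H·x̄ = [-1]
step 0: S = H·P̄·Hᵀ + R = [70]
step 0: K = P̄·Hᵀ·S⁻¹ = [-33/70; 17/35]
step 0: x' = x̄ + K·y = [-737/70, -262/35]
step 0: P' = (I − K·H)·P̄ = [731/70 316/35; 316/35 367/35]
step 1: x̄ = F·x = [1523/35, 7/5]
step 1: P̄ = F·P·Fᵀ + Q = [8592/35 263/5; 263/5 149/5]
step 1: y = z − H·x̄ = [1369/35]
step 1: S = H·P̄·Hᵀ + R = [6058/35]
step 1: K = P̄·Hᵀ·S⁻¹ = [-6751/6058; -399/3029]
step 1: x' = x̄ + K·y = [-451/6058, -11366/3029]
step 1: P' = (I − K·H)·P̄ = [184981/6058 82364/3029; 82364/3029 81167/3029]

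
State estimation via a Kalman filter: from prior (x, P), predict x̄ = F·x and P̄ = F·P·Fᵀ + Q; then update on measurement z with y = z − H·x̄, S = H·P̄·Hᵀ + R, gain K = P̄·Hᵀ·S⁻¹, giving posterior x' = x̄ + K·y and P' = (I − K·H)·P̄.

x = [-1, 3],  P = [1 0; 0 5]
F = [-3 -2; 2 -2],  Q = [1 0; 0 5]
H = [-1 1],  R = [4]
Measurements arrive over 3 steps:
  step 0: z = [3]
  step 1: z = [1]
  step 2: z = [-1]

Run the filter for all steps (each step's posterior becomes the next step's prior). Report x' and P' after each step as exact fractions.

step 0: x' = [-233/35, -32/7], P' = [794/35 146/7; 146/7 158/7]
step 1: x' = [-1793/505, -1408/505], P' = [88401/4040 14601/808; 14601/808 73657/4040]
step 2: x' = [401483/450085, -102746/450085], P' = [9409061/450085 7760977/450085; 7760977/450085 1580061/90017]

step 0: x̄ = F·x = [-3, -8]
step 0: P̄ = F·P·Fᵀ + Q = [30 14; 14 29]
step 0: y = z − H·x̄ = [8]
step 0: S = H·P̄·Hᵀ + R = [35]
step 0: K = P̄·Hᵀ·S⁻¹ = [-16/35; 3/7]
step 0: x' = x̄ + K·y = [-233/35, -32/7]
step 0: P' = (I − K·H)·P̄ = [794/35 146/7; 146/7 158/7]
step 1: x̄ = F·x = [1019/35, -146/35]
step 1: P̄ = F·P·Fᵀ + Q = [19101/35 -144/35; -144/35 671/35]
step 1: y = z − H·x̄ = [240/7]
step 1: S = H·P̄·Hᵀ + R = [4040/7]
step 1: K = P̄·Hᵀ·S⁻¹ = [-3849/4040; 163/4040]
step 1: x' = x̄ + K·y = [-1793/505, -1408/505]
step 1: P' = (I − K·H)·P̄ = [88401/4040 14601/808; 14601/808 73657/4040]
step 2: x̄ = F·x = [1639/101, -154/101]
step 2: P̄ = F·P·Fᵀ + Q = [1970337/4040 -11221/505; -11221/505 10549/505]
step 2: y = z − H·x̄ = [1692/101]
step 2: S = H·P̄·Hᵀ + R = [450085/808]
step 2: K = P̄·Hᵀ·S⁻¹ = [-412021/450085; 34832/450085]
step 2: x' = x̄ + K·y = [401483/450085, -102746/450085]
step 2: P' = (I − K·H)·P̄ = [9409061/450085 7760977/450085; 7760977/450085 1580061/90017]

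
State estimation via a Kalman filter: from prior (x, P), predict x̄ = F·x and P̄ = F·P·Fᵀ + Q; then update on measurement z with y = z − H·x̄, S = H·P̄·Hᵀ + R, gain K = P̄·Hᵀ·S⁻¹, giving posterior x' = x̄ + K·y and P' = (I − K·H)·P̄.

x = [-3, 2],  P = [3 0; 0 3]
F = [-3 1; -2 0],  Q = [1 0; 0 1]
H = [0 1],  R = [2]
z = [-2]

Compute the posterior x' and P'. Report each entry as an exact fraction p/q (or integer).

x' = [7/5, -14/15]
P' = [47/5 12/5; 12/5 26/15]

x̄ = F·x = [11, 6]
P̄ = F·P·Fᵀ + Q = [31 18; 18 13]
y = z − H·x̄ = [-8]
S = H·P̄·Hᵀ + R = [15]
K = P̄·Hᵀ·S⁻¹ = [6/5; 13/15]
x' = x̄ + K·y = [7/5, -14/15]
P' = (I − K·H)·P̄ = [47/5 12/5; 12/5 26/15]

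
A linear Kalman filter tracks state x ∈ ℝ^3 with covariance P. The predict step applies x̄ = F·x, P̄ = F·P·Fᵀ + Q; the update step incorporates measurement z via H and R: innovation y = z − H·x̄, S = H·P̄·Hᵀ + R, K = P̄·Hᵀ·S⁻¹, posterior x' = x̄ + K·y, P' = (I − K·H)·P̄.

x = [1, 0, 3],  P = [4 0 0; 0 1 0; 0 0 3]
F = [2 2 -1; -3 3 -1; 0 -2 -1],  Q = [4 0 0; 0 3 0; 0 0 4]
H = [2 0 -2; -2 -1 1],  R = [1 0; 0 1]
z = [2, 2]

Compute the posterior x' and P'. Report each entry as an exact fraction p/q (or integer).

x' = [-1575/991, -10782/6937, -18251/6937]
P' = [7429/991 -7569/991 7265/991; -7569/991 62331/6937 -50187/6937; 7265/991 -50187/6937 51411/6937]

x̄ = F·x = [-1, -6, -3]
P̄ = F·P·Fᵀ + Q = [27 -15 -1; -15 51 -3; -1 -3 11]
y = z − H·x̄ = [-2, -3]
S = H·P̄·Hᵀ + R = [161 -112; -112 121]
K = P̄·Hᵀ·S⁻¹ = [328/991 -24/991; -5592/6937 -936/991; -1112/6937 -16/991]
x' = x̄ + K·y = [-1575/991, -10782/6937, -18251/6937]
P' = (I − K·H)·P̄ = [7429/991 -7569/991 7265/991; -7569/991 62331/6937 -50187/6937; 7265/991 -50187/6937 51411/6937]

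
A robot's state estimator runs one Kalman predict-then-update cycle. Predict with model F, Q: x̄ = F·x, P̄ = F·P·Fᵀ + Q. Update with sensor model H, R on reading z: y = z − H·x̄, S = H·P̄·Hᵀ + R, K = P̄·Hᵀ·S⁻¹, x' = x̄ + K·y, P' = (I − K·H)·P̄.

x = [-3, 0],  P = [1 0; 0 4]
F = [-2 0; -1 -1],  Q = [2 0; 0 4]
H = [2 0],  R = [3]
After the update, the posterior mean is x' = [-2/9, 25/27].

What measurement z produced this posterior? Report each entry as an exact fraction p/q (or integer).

z = [-2]

x̄ = F·x = [6, 3]
P̄ = F·P·Fᵀ + Q = [6 2; 2 9]
S = H·P̄·Hᵀ + R = [27]
K = P̄·Hᵀ·S⁻¹ = [4/9; 4/27]
x' − x̄ = [-56/9, -56/27] = K·y
y = (KᵀK)⁻¹·Kᵀ·(x' − x̄) = [-14]
z = y + H·x̄ = [-14] + [12] = [-2]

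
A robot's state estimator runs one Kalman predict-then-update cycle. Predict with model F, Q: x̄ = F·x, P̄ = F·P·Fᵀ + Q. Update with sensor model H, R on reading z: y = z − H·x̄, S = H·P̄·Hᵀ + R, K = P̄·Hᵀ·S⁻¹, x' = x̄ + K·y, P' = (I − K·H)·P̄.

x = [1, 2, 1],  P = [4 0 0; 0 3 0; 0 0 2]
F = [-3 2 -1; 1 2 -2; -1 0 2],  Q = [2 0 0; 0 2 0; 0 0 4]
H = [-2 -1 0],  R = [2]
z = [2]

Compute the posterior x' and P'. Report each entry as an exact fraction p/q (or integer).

x̄ = F·x = [0, 3, 1]
P̄ = F·P·Fᵀ + Q = [52 4 8; 4 26 -12; 8 -12 16]
y = z − H·x̄ = [5]
S = H·P̄·Hᵀ + R = [252]
K = P̄·Hᵀ·S⁻¹ = [-3/7; -17/126; -1/63]
x' = x̄ + K·y = [-15/7, 293/126, 58/63]
P' = (I − K·H)·P̄ = [40/7 -74/7 44/7; -74/7 1349/63 -790/63; 44/7 -790/63 1004/63]

x' = [-15/7, 293/126, 58/63]
P' = [40/7 -74/7 44/7; -74/7 1349/63 -790/63; 44/7 -790/63 1004/63]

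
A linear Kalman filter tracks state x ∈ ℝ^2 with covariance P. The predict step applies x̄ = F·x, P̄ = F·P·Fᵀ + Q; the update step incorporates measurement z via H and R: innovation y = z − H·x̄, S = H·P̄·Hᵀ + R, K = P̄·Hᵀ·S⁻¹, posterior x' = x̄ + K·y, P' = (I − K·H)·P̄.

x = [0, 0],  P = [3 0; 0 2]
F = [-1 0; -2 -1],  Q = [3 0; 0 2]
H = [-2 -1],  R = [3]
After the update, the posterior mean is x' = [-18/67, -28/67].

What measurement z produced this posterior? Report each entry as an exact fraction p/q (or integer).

x̄ = F·x = [0, 0]
P̄ = F·P·Fᵀ + Q = [6 6; 6 16]
S = H·P̄·Hᵀ + R = [67]
K = P̄·Hᵀ·S⁻¹ = [-18/67; -28/67]
x' − x̄ = [-18/67, -28/67] = K·y
y = (KᵀK)⁻¹·Kᵀ·(x' − x̄) = [1]
z = y + H·x̄ = [1] + [0] = [1]

z = [1]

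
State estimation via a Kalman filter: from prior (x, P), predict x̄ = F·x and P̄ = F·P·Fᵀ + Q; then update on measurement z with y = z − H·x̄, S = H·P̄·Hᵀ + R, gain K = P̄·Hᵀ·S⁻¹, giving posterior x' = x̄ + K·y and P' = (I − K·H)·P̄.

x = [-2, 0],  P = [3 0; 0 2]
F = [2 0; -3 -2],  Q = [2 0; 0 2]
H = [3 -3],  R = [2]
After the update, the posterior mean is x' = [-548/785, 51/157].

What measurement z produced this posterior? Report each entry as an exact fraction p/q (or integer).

x̄ = F·x = [-4, 6]
P̄ = F·P·Fᵀ + Q = [14 -18; -18 37]
S = H·P̄·Hᵀ + R = [785]
K = P̄·Hᵀ·S⁻¹ = [96/785; -33/157]
x' − x̄ = [2592/785, -891/157] = K·y
y = (KᵀK)⁻¹·Kᵀ·(x' − x̄) = [27]
z = y + H·x̄ = [27] + [-30] = [-3]

z = [-3]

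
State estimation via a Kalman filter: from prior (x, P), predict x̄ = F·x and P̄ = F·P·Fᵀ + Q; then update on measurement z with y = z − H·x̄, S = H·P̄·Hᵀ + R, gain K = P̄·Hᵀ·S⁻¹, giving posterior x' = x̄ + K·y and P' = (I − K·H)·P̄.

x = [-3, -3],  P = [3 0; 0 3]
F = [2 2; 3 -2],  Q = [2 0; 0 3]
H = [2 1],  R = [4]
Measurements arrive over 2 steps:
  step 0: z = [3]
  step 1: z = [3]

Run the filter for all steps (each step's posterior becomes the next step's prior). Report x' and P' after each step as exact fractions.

step 0: x' = [-2, 183/29], P' = [20/3 -12; -12 732/29]
step 1: x' = [73230/9277, -120153/9277], P' = [284746/9277 -575652/9277; -575652/9277 1199340/9277]

step 0: x̄ = F·x = [-12, -3]
step 0: P̄ = F·P·Fᵀ + Q = [26 6; 6 42]
step 0: y = z − H·x̄ = [30]
step 0: S = H·P̄·Hᵀ + R = [174]
step 0: K = P̄·Hᵀ·S⁻¹ = [1/3; 9/29]
step 0: x' = x̄ + K·y = [-2, 183/29]
step 0: P' = (I − K·H)·P̄ = [20/3 -12; -12 732/29]
step 1: x̄ = F·x = [250/29, -540/29]
step 1: P̄ = F·P·Fᵀ + Q = [2926/87 -2464/29; -2464/29 8931/29]
step 1: y = z − H·x̄ = [127/29]
step 1: S = H·P̄·Hᵀ + R = [9277/87]
step 1: K = P̄·Hᵀ·S⁻¹ = [-1540/9277; 12009/9277]
step 1: x' = x̄ + K·y = [73230/9277, -120153/9277]
step 1: P' = (I − K·H)·P̄ = [284746/9277 -575652/9277; -575652/9277 1199340/9277]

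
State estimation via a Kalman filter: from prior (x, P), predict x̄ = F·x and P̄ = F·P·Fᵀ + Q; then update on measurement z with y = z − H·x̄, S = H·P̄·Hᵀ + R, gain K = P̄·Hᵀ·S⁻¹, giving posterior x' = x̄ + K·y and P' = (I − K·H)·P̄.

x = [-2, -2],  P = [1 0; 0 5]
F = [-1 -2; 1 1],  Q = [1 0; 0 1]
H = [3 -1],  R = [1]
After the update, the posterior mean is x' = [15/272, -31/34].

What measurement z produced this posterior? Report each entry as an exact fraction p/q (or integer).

x̄ = F·x = [6, -4]
P̄ = F·P·Fᵀ + Q = [22 -11; -11 7]
S = H·P̄·Hᵀ + R = [272]
K = P̄·Hᵀ·S⁻¹ = [77/272; -5/34]
x' − x̄ = [-1617/272, 105/34] = K·y
y = (KᵀK)⁻¹·Kᵀ·(x' − x̄) = [-21]
z = y + H·x̄ = [-21] + [22] = [1]

z = [1]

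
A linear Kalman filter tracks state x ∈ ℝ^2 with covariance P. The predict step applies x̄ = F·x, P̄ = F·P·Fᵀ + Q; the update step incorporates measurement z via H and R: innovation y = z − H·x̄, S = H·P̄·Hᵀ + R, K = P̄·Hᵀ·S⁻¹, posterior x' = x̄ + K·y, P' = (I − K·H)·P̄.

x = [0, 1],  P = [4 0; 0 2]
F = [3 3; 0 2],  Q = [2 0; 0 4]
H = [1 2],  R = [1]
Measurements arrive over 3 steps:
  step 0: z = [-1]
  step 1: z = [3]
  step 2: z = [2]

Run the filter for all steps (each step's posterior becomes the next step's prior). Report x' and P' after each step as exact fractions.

step 0: x' = [-181/153, 2/17], P' = [2168/153 -116/17; -116/17 60/17]
step 1: x' = [-5669/1677, 5204/1677], P' = [21486/559 -10752/559; -10752/559 5516/559]
step 2: x' = [294941/68085, -7928/7565], P' = [1786664/22695 -299816/7565; -299816/7565 152772/7565]

step 0: x̄ = F·x = [3, 2]
step 0: P̄ = F·P·Fᵀ + Q = [56 12; 12 12]
step 0: y = z − H·x̄ = [-8]
step 0: S = H·P̄·Hᵀ + R = [153]
step 0: K = P̄·Hᵀ·S⁻¹ = [80/153; 4/17]
step 0: x' = x̄ + K·y = [-181/153, 2/17]
step 0: P' = (I − K·H)·P̄ = [2168/153 -116/17; -116/17 60/17]
step 1: x̄ = F·x = [-163/51, 4/17]
step 1: P̄ = F·P·Fᵀ + Q = [654/17 -336/17; -336/17 308/17]
step 1: y = z − H·x̄ = [292/51]
step 1: S = H·P̄·Hᵀ + R = [559/17]
step 1: K = P̄·Hᵀ·S⁻¹ = [-18/559; 280/559]
step 1: x' = x̄ + K·y = [-5669/1677, 5204/1677]
step 1: P' = (I − K·H)·P̄ = [21486/559 -10752/559; -10752/559 5516/559]
step 2: x̄ = F·x = [-465/559, 10408/1677]
step 2: P̄ = F·P·Fᵀ + Q = [50600/559 -31416/559; -31416/559 24300/559]
step 2: y = z − H·x̄ = [-16067/1677]
step 2: S = H·P̄·Hᵀ + R = [22695/559]
step 2: K = P̄·Hᵀ·S⁻¹ = [-12232/22695; 5728/7565]
step 2: x' = x̄ + K·y = [294941/68085, -7928/7565]
step 2: P' = (I − K·H)·P̄ = [1786664/22695 -299816/7565; -299816/7565 152772/7565]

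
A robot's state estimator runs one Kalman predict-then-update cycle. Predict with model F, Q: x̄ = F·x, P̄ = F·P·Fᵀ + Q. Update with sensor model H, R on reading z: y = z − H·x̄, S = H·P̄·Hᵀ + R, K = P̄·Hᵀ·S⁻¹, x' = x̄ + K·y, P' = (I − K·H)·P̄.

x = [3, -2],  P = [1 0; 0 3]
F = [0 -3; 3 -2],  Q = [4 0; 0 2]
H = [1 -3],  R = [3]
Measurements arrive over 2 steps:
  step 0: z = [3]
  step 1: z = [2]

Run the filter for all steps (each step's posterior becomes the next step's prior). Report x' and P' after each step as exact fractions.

step 0: x' = [-30/133, -107/133], P' = [3594/133 1221/133; 1221/133 458/133]
step 1: x' = [631472/232627, 55723/232627], P' = [1651413/232627 521094/232627; 521094/232627 241315/232627]

step 0: x̄ = F·x = [6, 13]
step 0: P̄ = F·P·Fᵀ + Q = [31 18; 18 23]
step 0: y = z − H·x̄ = [36]
step 0: S = H·P̄·Hᵀ + R = [133]
step 0: K = P̄·Hᵀ·S⁻¹ = [-23/133; -51/133]
step 0: x' = x̄ + K·y = [-30/133, -107/133]
step 0: P' = (I − K·H)·P̄ = [3594/133 1221/133; 1221/133 458/133]
step 1: x̄ = F·x = [321/133, 124/133]
step 1: P̄ = F·P·Fᵀ + Q = [4654/133 -8241/133; -8241/133 19792/133]
step 1: y = z − H·x̄ = [317/133]
step 1: S = H·P̄·Hᵀ + R = [232627/133]
step 1: K = P̄·Hᵀ·S⁻¹ = [29377/232627; -67617/232627]
step 1: x' = x̄ + K·y = [631472/232627, 55723/232627]
step 1: P' = (I − K·H)·P̄ = [1651413/232627 521094/232627; 521094/232627 241315/232627]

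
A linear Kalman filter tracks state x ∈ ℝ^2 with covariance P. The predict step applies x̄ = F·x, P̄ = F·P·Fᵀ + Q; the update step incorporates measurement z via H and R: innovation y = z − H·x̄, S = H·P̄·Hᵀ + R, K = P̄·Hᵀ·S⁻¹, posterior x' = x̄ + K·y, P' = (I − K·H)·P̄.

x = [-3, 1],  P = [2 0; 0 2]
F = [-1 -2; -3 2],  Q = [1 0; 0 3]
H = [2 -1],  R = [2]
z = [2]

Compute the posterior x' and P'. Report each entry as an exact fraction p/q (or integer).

x̄ = F·x = [1, 11]
P̄ = F·P·Fᵀ + Q = [11 -2; -2 29]
y = z − H·x̄ = [11]
S = H·P̄·Hᵀ + R = [83]
K = P̄·Hᵀ·S⁻¹ = [24/83; -33/83]
x' = x̄ + K·y = [347/83, 550/83]
P' = (I − K·H)·P̄ = [337/83 626/83; 626/83 1318/83]

x' = [347/83, 550/83]
P' = [337/83 626/83; 626/83 1318/83]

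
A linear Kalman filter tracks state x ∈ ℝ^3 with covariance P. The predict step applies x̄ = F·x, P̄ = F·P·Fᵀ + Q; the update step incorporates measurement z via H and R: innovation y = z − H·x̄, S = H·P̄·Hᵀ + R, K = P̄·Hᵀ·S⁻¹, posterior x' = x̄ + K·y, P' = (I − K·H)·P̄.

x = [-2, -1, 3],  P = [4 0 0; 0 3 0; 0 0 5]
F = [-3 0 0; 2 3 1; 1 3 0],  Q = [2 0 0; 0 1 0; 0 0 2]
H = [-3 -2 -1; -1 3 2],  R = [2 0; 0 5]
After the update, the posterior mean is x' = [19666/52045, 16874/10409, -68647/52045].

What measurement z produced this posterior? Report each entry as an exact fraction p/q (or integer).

x̄ = F·x = [6, -4, -5]
P̄ = F·P·Fᵀ + Q = [38 -24 -12; -24 49 35; -12 35 33]
S = H·P̄·Hᵀ + R = [353 -263; -263 1228]
K = P̄·Hᵀ·S⁻¹ = [-101554/364315 -61504/364315; -2305/72863 13806/72863; -34147/364315 46978/364315]
x' − x̄ = [-292604/52045, 58510/10409, 191578/52045] = K·y
y = (KᵀK)⁻¹·Kᵀ·(x' − x̄) = [2, 30]
z = y + H·x̄ = [2, 30] + [-5, -28] = [-3, 2]

z = [-3, 2]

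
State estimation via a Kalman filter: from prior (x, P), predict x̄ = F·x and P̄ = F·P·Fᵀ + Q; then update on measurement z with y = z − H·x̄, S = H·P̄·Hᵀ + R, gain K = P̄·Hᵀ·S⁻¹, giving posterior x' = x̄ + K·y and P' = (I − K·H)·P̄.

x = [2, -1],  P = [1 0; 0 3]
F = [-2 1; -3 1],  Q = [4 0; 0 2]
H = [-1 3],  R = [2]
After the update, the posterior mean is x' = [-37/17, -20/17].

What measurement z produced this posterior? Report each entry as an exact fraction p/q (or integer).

x̄ = F·x = [-5, -7]
P̄ = F·P·Fᵀ + Q = [11 9; 9 14]
S = H·P̄·Hᵀ + R = [85]
K = P̄·Hᵀ·S⁻¹ = [16/85; 33/85]
x' − x̄ = [48/17, 99/17] = K·y
y = (KᵀK)⁻¹·Kᵀ·(x' − x̄) = [15]
z = y + H·x̄ = [15] + [-16] = [-1]

z = [-1]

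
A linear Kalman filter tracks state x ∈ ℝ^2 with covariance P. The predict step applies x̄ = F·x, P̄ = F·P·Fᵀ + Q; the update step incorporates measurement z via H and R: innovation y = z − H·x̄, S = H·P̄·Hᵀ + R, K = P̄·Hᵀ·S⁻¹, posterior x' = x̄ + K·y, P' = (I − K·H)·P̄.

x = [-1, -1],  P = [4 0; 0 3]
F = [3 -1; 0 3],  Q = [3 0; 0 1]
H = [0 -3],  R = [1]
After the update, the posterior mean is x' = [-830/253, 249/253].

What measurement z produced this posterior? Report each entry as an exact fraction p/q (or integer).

z = [-3]

x̄ = F·x = [-2, -3]
P̄ = F·P·Fᵀ + Q = [42 -9; -9 28]
S = H·P̄·Hᵀ + R = [253]
K = P̄·Hᵀ·S⁻¹ = [27/253; -84/253]
x' − x̄ = [-324/253, 1008/253] = K·y
y = (KᵀK)⁻¹·Kᵀ·(x' − x̄) = [-12]
z = y + H·x̄ = [-12] + [9] = [-3]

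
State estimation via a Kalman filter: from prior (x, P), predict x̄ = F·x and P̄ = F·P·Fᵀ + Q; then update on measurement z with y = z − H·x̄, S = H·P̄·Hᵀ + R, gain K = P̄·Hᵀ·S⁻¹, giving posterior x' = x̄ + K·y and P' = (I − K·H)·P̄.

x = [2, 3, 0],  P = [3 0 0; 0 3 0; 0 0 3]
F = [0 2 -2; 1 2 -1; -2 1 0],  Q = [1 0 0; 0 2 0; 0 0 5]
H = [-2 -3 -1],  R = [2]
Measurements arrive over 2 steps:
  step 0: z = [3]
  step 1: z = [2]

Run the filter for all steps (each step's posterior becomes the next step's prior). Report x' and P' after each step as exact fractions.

step 0: x̄ = F·x = [6, 8, -1]
step 0: P̄ = F·P·Fᵀ + Q = [25 18 6; 18 20 0; 6 0 20]
step 0: y = z − H·x̄ = [38]
step 0: S = H·P̄·Hᵀ + R = [542]
step 0: K = P̄·Hᵀ·S⁻¹ = [-55/271; -48/271; -16/271]
step 0: x' = x̄ + K·y = [-464/271, 344/271, -879/271]
step 0: P' = (I − K·H)·P̄ = [725/271 -402/271 -134/271; -402/271 812/271 -1536/271; -134/271 -1536/271 4908/271]
step 1: x̄ = F·x = [2446/271, 1103/271, 1272/271]
step 1: P̄ = F·P·Fᵀ + Q = [35439/271 21744/271 5768/271; 21744/271 14227/271 2648/271; 5768/271 2648/271 6675/271]
step 1: y = z − H·x̄ = [10015/271]
step 1: S = H·P̄·Hᵀ + R = [576904/271]
step 1: K = P̄·Hᵀ·S⁻¹ = [-70939/288452; -88817/576904; -26155/576904]
step 1: x' = x̄ + K·y = [-18083/288452, -934233/576904, 1741253/576904]
step 1: P' = (I − K·H)·P̄ = [291083/144226 -105125/288452 -707079/288452; -105125/288452 1177689/576904 -2934933/576904; -707079/288452 -2934933/576904 11685425/576904]

step 0: x' = [-464/271, 344/271, -879/271], P' = [725/271 -402/271 -134/271; -402/271 812/271 -1536/271; -134/271 -1536/271 4908/271]
step 1: x' = [-18083/288452, -934233/576904, 1741253/576904], P' = [291083/144226 -105125/288452 -707079/288452; -105125/288452 1177689/576904 -2934933/576904; -707079/288452 -2934933/576904 11685425/576904]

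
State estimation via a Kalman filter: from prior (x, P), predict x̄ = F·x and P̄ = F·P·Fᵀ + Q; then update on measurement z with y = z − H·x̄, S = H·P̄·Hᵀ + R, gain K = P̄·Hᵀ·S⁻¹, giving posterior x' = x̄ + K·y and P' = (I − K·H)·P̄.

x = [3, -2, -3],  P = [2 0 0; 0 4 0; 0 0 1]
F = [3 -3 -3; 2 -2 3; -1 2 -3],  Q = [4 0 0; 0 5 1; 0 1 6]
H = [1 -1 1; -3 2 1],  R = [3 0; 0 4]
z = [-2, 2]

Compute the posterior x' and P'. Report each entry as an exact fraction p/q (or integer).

x' = [74012/39657, 46396/13219, 4954/39657]
P' = [238873/39657 101694/13219 45803/39657; 101694/13219 139775/13219 16148/13219; 45803/39657 16148/13219 71881/39657]

x̄ = F·x = [24, 1, 2]
P̄ = F·P·Fᵀ + Q = [67 27 -21; 27 38 -28; -21 -28 33]
y = z − H·x̄ = [-27, 70]
S = H·P̄·Hᵀ + R = [101 -95; -95 482]
K = P̄·Hᵀ·S⁻¹ = [-6802/39657 -15163/39657; -7311/13219 -2346/13219; 23080/39657 7840/39657]
x' = x̄ + K·y = [74012/39657, 46396/13219, 4954/39657]
P' = (I − K·H)·P̄ = [238873/39657 101694/13219 45803/39657; 101694/13219 139775/13219 16148/13219; 45803/39657 16148/13219 71881/39657]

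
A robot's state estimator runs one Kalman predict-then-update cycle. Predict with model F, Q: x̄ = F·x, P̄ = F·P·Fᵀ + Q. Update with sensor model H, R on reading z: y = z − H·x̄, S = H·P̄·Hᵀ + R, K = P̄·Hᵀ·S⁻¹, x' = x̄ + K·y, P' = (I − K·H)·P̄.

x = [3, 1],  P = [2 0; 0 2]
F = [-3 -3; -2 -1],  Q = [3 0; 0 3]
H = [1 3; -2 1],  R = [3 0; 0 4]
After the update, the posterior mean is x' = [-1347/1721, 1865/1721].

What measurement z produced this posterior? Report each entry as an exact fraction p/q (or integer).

z = [3, 3]

x̄ = F·x = [-12, -7]
P̄ = F·P·Fᵀ + Q = [39 18; 18 13]
S = H·P̄·Hᵀ + R = [267 -129; -129 101]
K = P̄·Hᵀ·S⁻¹ = [551/3442 -1341/3442; 465/1721 202/1721]
x' − x̄ = [19305/1721, 13912/1721] = K·y
y = (KᵀK)⁻¹·Kᵀ·(x' − x̄) = [36, -14]
z = y + H·x̄ = [36, -14] + [-33, 17] = [3, 3]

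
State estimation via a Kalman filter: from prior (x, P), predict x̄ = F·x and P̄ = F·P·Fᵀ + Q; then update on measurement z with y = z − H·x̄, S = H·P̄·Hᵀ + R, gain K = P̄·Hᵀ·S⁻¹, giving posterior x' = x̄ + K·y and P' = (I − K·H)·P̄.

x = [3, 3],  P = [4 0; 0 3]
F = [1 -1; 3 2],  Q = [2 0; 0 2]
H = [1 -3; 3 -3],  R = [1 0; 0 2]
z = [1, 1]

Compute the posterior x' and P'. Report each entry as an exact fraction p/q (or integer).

x̄ = F·x = [0, 15]
P̄ = F·P·Fᵀ + Q = [9 6; 6 50]
y = z − H·x̄ = [46, 46]
S = H·P̄·Hᵀ + R = [424 405; 405 425]
K = P̄·Hᵀ·S⁻¹ = [-1494/3235 7461/16175; -1548/3235 2352/16175]
x' = x̄ + K·y = [-414/16175, -5223/16175]
P' = (I − K·H)·P̄ = [11196/16175 6222/16175; 6222/16175 4654/16175]

x' = [-414/16175, -5223/16175]
P' = [11196/16175 6222/16175; 6222/16175 4654/16175]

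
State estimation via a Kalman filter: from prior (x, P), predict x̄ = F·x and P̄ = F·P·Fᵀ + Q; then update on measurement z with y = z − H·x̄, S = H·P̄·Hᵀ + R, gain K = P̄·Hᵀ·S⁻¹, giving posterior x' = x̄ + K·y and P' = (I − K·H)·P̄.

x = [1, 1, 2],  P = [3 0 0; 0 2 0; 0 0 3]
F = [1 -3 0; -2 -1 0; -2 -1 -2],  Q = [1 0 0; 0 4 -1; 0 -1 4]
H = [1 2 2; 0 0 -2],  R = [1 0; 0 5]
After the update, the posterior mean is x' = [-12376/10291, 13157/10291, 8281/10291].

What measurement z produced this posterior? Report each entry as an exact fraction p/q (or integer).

x̄ = F·x = [-2, -3, -7]
P̄ = F·P·Fᵀ + Q = [22 0 0; 0 18 13; 0 13 30]
S = H·P̄·Hᵀ + R = [319 -172; -172 125]
K = P̄·Hᵀ·S⁻¹ = [2750/10291 3784/10291; 3278/10291 2370/10291; 430/10291 -4348/10291]
x' − x̄ = [8206/10291, 44030/10291, 80318/10291] = K·y
y = (KᵀK)⁻¹·Kᵀ·(x' − x̄) = [25, -16]
z = y + H·x̄ = [25, -16] + [-22, 14] = [3, -2]

z = [3, -2]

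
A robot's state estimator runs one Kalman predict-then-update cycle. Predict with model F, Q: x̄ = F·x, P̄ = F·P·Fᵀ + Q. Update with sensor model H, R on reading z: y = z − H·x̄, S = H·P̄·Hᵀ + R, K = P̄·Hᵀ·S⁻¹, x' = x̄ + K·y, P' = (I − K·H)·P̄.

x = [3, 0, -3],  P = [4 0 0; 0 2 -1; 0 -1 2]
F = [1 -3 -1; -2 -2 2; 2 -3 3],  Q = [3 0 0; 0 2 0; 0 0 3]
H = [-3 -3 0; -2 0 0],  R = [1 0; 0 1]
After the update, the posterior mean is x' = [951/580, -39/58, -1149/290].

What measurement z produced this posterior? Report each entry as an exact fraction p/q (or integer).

z = [-3, -3]

x̄ = F·x = [6, -12, -3]
P̄ = F·P·Fᵀ + Q = [21 4 26; 4 42 20; 26 20 73]
S = H·P̄·Hᵀ + R = [640 150; 150 85]
K = P̄·Hᵀ·S⁻¹ = [-3/1276 -1563/3190; -1053/3190 779/1595; -393/3190 -629/1595]
x' − x̄ = [-2529/580, 657/58, -279/290] = K·y
y = (KᵀK)⁻¹·Kᵀ·(x' − x̄) = [-21, 9]
z = y + H·x̄ = [-21, 9] + [18, -12] = [-3, -3]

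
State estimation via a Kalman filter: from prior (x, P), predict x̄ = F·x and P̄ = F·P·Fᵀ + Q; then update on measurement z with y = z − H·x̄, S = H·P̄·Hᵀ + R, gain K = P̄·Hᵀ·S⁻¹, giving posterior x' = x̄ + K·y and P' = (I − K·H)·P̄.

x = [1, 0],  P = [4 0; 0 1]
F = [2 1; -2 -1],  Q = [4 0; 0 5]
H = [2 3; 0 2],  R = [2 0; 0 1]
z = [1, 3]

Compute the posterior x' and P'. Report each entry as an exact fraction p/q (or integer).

x' = [-4835/3024, 272/189]
P' = [2983/3024 -67/189; -67/189 46/189]

x̄ = F·x = [2, -2]
P̄ = F·P·Fᵀ + Q = [21 -17; -17 22]
y = z − H·x̄ = [3, 7]
S = H·P̄·Hᵀ + R = [80 64; 64 89]
K = P̄·Hᵀ·S⁻¹ = [1375/3024 -134/189; 2/189 92/189]
x' = x̄ + K·y = [-4835/3024, 272/189]
P' = (I − K·H)·P̄ = [2983/3024 -67/189; -67/189 46/189]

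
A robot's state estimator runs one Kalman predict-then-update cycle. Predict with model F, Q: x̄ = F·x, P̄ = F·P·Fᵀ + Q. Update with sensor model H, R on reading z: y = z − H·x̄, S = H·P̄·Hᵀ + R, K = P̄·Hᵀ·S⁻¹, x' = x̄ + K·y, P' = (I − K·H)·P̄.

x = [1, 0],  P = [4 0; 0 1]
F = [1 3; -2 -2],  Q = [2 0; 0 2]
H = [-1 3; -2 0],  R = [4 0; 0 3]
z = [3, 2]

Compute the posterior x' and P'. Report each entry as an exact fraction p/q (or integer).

x' = [-1957/1989, 3778/5967]
P' = [422/663 346/1989; 346/1989 2810/5967]

x̄ = F·x = [1, -2]
P̄ = F·P·Fᵀ + Q = [15 -14; -14 22]
y = z − H·x̄ = [10, 4]
S = H·P̄·Hᵀ + R = [301 114; 114 63]
K = P̄·Hᵀ·S⁻¹ = [-19/663 -844/1989; 616/1989 -692/5967]
x' = x̄ + K·y = [-1957/1989, 3778/5967]
P' = (I − K·H)·P̄ = [422/663 346/1989; 346/1989 2810/5967]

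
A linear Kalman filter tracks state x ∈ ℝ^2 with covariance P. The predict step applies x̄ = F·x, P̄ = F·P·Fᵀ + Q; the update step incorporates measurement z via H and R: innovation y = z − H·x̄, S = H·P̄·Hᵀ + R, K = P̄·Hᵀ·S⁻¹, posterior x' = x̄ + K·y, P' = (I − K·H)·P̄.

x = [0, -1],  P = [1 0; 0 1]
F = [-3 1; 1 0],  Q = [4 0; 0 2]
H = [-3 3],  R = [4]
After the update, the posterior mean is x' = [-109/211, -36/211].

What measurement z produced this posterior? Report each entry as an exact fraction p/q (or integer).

z = [1]

x̄ = F·x = [-1, 0]
P̄ = F·P·Fᵀ + Q = [14 -3; -3 3]
S = H·P̄·Hᵀ + R = [211]
K = P̄·Hᵀ·S⁻¹ = [-51/211; 18/211]
x' − x̄ = [102/211, -36/211] = K·y
y = (KᵀK)⁻¹·Kᵀ·(x' − x̄) = [-2]
z = y + H·x̄ = [-2] + [3] = [1]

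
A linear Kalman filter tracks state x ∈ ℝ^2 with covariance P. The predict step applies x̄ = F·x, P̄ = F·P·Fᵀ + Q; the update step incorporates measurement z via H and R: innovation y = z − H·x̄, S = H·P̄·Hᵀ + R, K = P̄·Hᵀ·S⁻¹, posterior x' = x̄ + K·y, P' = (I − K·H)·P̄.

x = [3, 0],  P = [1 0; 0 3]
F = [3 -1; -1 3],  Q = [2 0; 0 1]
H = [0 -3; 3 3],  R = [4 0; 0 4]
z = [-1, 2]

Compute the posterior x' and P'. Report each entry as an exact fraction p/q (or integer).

x̄ = F·x = [9, -3]
P̄ = F·P·Fᵀ + Q = [14 -12; -12 29]
y = z − H·x̄ = [-10, -16]
S = H·P̄·Hᵀ + R = [265 -153; -153 175]
K = P̄·Hᵀ·S⁻¹ = [3609/11483 3549/11483; -3711/11483 102/11483]
x' = x̄ + K·y = [10473/11483, 1029/11483]
P' = (I − K·H)·P̄ = [9544/11483 -4812/11483; -4812/11483 4948/11483]

x' = [10473/11483, 1029/11483]
P' = [9544/11483 -4812/11483; -4812/11483 4948/11483]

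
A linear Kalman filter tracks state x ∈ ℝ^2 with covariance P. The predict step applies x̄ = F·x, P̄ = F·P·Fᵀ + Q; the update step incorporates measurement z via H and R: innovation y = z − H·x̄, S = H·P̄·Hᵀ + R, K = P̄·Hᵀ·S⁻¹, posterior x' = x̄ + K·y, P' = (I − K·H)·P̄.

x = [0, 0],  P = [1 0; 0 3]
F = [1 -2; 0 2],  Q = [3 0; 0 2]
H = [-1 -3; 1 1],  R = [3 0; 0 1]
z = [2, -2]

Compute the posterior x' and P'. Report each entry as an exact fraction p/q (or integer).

x̄ = F·x = [0, 0]
P̄ = F·P·Fᵀ + Q = [16 -12; -12 14]
y = z − H·x̄ = [2, -2]
S = H·P̄·Hᵀ + R = [73 -10; -10 7]
K = P̄·Hᵀ·S⁻¹ = [60/137 164/137; -190/411 -154/411]
x' = x̄ + K·y = [-208/137, -24/137]
P' = (I − K·H)·P̄ = [336/137 -172/137; -172/137 362/411]

x' = [-208/137, -24/137]
P' = [336/137 -172/137; -172/137 362/411]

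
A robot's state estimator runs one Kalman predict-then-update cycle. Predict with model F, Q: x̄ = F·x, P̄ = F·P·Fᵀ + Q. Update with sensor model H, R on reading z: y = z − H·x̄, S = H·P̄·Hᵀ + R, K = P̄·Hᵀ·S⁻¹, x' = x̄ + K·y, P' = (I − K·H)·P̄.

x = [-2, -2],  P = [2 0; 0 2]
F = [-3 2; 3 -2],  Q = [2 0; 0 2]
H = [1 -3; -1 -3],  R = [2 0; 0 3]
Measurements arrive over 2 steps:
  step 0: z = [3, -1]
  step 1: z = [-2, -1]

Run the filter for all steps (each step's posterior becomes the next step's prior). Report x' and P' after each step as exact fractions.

step 0: x̄ = F·x = [2, -2]
step 0: P̄ = F·P·Fᵀ + Q = [28 -26; -26 28]
step 0: y = z − H·x̄ = [-5, -5]
step 0: S = H·P̄·Hᵀ + R = [438 224; 224 127]
step 0: K = P̄·Hᵀ·S⁻¹ = [1131/2725 -922/2725; -489/2725 -382/2725]
step 0: x' = x̄ + K·y = [881/545, -219/545]
step 0: P' = (I − K·H)·P̄ = [2514/2725 84/2725; 84/2725 354/2725]
step 1: x̄ = F·x = [-3081/545, 3081/545]
step 1: P̄ = F·P·Fᵀ + Q = [28484/2725 -23034/2725; -23034/2725 28484/2725]
step 1: y = z − H·x̄ = [11234/545, 5617/545]
step 1: S = H·P̄·Hᵀ + R = [428494/2725 227872/2725; 227872/2725 154811/2725]
step 1: K = P̄·Hᵀ·S⁻¹ = [1073703/2644025 -886706/2644025; -471837/2644025 -371526/2644025]
step 1: x' = x̄ + K·y = [-78157/105761, 55689/105761]
step 1: P' = (I − K·H)·P̄ = [2403762/2644025 85452/2644025; 85452/2644025 343042/2644025]

step 0: x' = [881/545, -219/545], P' = [2514/2725 84/2725; 84/2725 354/2725]
step 1: x' = [-78157/105761, 55689/105761], P' = [2403762/2644025 85452/2644025; 85452/2644025 343042/2644025]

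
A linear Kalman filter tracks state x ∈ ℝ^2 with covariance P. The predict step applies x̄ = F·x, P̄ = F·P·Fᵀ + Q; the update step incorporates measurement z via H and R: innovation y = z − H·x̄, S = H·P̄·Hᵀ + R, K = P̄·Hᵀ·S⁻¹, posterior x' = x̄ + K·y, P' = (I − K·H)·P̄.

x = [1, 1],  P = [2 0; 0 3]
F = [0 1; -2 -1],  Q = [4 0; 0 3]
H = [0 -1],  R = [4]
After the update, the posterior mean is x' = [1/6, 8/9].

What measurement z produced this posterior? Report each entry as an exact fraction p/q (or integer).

x̄ = F·x = [1, -3]
P̄ = F·P·Fᵀ + Q = [7 -3; -3 14]
S = H·P̄·Hᵀ + R = [18]
K = P̄·Hᵀ·S⁻¹ = [1/6; -7/9]
x' − x̄ = [-5/6, 35/9] = K·y
y = (KᵀK)⁻¹·Kᵀ·(x' − x̄) = [-5]
z = y + H·x̄ = [-5] + [3] = [-2]

z = [-2]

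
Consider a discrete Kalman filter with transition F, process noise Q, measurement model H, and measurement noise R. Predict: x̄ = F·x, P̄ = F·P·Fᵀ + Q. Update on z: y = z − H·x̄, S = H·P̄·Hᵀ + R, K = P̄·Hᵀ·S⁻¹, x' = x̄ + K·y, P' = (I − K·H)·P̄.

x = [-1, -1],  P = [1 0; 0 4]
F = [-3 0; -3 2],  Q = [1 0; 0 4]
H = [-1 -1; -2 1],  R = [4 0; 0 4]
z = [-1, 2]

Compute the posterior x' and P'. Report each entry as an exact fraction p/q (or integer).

x̄ = F·x = [3, 1]
P̄ = F·P·Fᵀ + Q = [10 9; 9 29]
y = z − H·x̄ = [3, 7]
S = H·P̄·Hᵀ + R = [61 0; 0 37]
K = P̄·Hᵀ·S⁻¹ = [-19/61 -11/37; -38/61 11/37]
x' = x̄ + K·y = [-35/2257, 2736/2257]
P' = (I − K·H)·P̄ = [1832/2257 980/2257; 980/2257 4644/2257]

x' = [-35/2257, 2736/2257]
P' = [1832/2257 980/2257; 980/2257 4644/2257]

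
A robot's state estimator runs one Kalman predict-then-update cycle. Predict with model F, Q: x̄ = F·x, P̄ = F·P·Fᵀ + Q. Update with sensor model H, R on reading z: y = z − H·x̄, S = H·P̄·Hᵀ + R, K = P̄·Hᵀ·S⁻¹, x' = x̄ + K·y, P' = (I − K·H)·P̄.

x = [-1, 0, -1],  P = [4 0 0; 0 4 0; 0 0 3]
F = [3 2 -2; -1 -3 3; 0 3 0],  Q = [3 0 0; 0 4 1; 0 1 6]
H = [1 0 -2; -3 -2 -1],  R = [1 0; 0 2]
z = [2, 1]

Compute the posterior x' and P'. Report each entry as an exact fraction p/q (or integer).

x̄ = F·x = [-1, -2, 0]
P̄ = F·P·Fᵀ + Q = [67 -54 24; -54 71 -35; 24 -35 42]
y = z − H·x̄ = [3, -6]
S = H·P̄·Hᵀ + R = [140 -29; -29 287]
K = P̄·Hᵀ·S⁻¹ = [2060/39339 -15829/39339; 6187/39339 8164/39339; -18496/39339 -7900/39339]
x' = x̄ + K·y = [20605/13113, -36367/13113, -2696/13113]
P' = (I − K·H)·P̄ = [744580/39339 -1286671/39339 371260/39339; -1286671/39339 2245057/39339 -646429/39339; 371260/39339 -646429/39339 194878/39339]

x' = [20605/13113, -36367/13113, -2696/13113]
P' = [744580/39339 -1286671/39339 371260/39339; -1286671/39339 2245057/39339 -646429/39339; 371260/39339 -646429/39339 194878/39339]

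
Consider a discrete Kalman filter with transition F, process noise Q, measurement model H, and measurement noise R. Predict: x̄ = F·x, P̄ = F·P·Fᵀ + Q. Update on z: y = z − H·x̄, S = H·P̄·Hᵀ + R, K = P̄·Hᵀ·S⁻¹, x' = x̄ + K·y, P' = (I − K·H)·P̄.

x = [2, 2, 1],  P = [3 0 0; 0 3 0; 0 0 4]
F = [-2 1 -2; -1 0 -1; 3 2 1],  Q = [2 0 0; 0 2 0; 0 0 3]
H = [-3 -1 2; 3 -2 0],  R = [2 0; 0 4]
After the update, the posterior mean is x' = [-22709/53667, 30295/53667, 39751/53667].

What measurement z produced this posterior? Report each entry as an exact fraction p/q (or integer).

z = [2, -3]

x̄ = F·x = [-4, -3, 11]
P̄ = F·P·Fᵀ + Q = [33 14 -20; 14 9 -13; -20 -13 46]
S = H·P̄·Hᵀ + R = [868 -305; -305 169]
K = P̄·Hᵀ·S⁻¹ = [-4202/53667 14963/53667; -5693/53667 -2653/53667; 17515/53667 20813/53667]
x' − x̄ = [191959/53667, 191296/53667, -550586/53667] = K·y
y = (KᵀK)⁻¹·Kᵀ·(x' − x̄) = [-35, 3]
z = y + H·x̄ = [-35, 3] + [37, -6] = [2, -3]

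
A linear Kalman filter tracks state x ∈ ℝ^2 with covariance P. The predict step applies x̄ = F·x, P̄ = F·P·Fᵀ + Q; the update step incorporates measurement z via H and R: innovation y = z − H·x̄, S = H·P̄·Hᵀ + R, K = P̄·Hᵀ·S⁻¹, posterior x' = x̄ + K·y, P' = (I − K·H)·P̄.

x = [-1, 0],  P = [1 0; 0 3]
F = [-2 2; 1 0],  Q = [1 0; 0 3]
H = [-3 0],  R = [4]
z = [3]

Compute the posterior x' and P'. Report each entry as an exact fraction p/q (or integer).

x̄ = F·x = [2, -1]
P̄ = F·P·Fᵀ + Q = [17 -2; -2 4]
y = z − H·x̄ = [9]
S = H·P̄·Hᵀ + R = [157]
K = P̄·Hᵀ·S⁻¹ = [-51/157; 6/157]
x' = x̄ + K·y = [-145/157, -103/157]
P' = (I − K·H)·P̄ = [68/157 -8/157; -8/157 592/157]

x' = [-145/157, -103/157]
P' = [68/157 -8/157; -8/157 592/157]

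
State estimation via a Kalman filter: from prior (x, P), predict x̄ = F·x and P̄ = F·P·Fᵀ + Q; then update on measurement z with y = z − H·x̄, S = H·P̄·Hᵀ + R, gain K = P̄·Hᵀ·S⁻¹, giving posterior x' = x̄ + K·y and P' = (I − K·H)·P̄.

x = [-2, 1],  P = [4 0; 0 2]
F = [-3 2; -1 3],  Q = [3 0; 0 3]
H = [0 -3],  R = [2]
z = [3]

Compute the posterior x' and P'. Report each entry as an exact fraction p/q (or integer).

x' = [520/227, -215/227]
P' = [5485/227 48/227; 48/227 50/227]

x̄ = F·x = [8, 5]
P̄ = F·P·Fᵀ + Q = [47 24; 24 25]
y = z − H·x̄ = [18]
S = H·P̄·Hᵀ + R = [227]
K = P̄·Hᵀ·S⁻¹ = [-72/227; -75/227]
x' = x̄ + K·y = [520/227, -215/227]
P' = (I − K·H)·P̄ = [5485/227 48/227; 48/227 50/227]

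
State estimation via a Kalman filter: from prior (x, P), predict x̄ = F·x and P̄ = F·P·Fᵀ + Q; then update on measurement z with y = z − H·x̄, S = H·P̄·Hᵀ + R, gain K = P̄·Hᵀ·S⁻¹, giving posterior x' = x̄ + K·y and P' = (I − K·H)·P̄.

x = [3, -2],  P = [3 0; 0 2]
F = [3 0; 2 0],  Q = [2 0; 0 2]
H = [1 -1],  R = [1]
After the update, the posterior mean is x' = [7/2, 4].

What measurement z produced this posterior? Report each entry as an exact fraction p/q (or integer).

x̄ = F·x = [9, 6]
P̄ = F·P·Fᵀ + Q = [29 18; 18 14]
S = H·P̄·Hᵀ + R = [8]
K = P̄·Hᵀ·S⁻¹ = [11/8; 1/2]
x' − x̄ = [-11/2, -2] = K·y
y = (KᵀK)⁻¹·Kᵀ·(x' − x̄) = [-4]
z = y + H·x̄ = [-4] + [3] = [-1]

z = [-1]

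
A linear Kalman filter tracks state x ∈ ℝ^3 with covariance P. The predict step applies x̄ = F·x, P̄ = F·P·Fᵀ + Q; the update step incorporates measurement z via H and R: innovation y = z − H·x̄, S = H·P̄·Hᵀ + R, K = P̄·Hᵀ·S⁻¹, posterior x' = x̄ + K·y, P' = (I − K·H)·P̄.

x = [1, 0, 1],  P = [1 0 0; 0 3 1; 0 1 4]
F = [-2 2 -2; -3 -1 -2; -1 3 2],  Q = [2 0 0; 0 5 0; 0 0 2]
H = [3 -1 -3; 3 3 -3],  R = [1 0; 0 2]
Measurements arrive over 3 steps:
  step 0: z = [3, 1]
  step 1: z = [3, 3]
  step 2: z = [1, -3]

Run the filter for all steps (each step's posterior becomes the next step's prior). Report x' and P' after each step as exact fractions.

step 0: x̄ = F·x = [-4, -5, 1]
step 0: P̄ = F·P·Fᵀ + Q = [26 14 2; 14 37 -30; 2 -30 58]
step 0: y = z − H·x̄ = [13, 31]
step 0: S = H·P̄·Hᵀ + R = [494 873; 873 1847]
step 0: K = P̄·Hᵀ·S⁻¹ = [7604/150289 5682/150289; -36674/150289 37107/150289; -29652/150289 -6978/150289]
step 0: x' = x̄ + K·y = [-326162/150289, -77890/150289, -451505/150289]
step 0: P' = (I − K·H)·P̄ = [2818734/150289 940/150289 2815886/150289; 940/150289 27722/150289 3924/150289; 2815886/150289 3924/150289 2824462/150289]
step 1: x̄ = F·x = [1399554/150289, 1959386/150289, -810518/150289]
step 1: P̄ = F·P·Fᵀ + Q = [45472426/150289 56302060/150289 -11141188/150289; 56302060/150289 71257589/150289 -14227268/150289; -11141188/150289 -14227268/150289 3444562/150289]
step 1: y = z − H·x̄ = [-4219963/150289, -88011/1097]
step 1: S = H·P̄·Hᵀ + R = [289026186/150289 6205821/1097; 6205821/1097 18627307/1097]
step 1: K = P̄·Hᵀ·S⁻¹ = [11593770196/98091286005 3052726834/32697095335; -23459737498/98091286005 8055253013/32697095335; -2486553124/19618257201 54635222/6539419067]
step 1: x' = x̄ + K·y = [-146824152628/98091286005, -1203627821/98091286005, -49132552112/19618257201]
step 1: P' = (I − K·H)·P̄ = [278129638726/98091286005 1680647702/98091286005 54740966552/19618257201; 1680647702/98091286005 17947813894/98091286005 703591114/19618257201; 54740966552/19618257201 703591114/19618257201 55335287222/19618257201]
step 2: x̄ = F·x = [260855523578/32697095335, 186600321365/19618257201, -69622450391/19618257201]
step 2: P̄ = F·P·Fᵀ + Q = [1545082654278/32697095335 364191851644/6539419067 -67376689460/6539419067; 364191851644/6539419067 1485378087701/19618257201 -292513685432/19618257201; -67376689460/6539419067 -292513685432/19618257201 135972105962/19618257201]
step 2: y = z − H·x̄ = [-2360943575237/98091286005, -2161771715519/32697095335]
step 2: S = H·P̄·Hᵀ + R = [31999987101586/98091286005 28433229494467/32697095335; 28433229494467/32697095335 85907970246437/32697095335]
step 2: K = P̄·Hᵀ·S⁻¹ = [1168394623788516/9900216457693289 127641666288066/1414316636813327; -2367973292496794/9900216457693289 348247028393097/1414316636813327; -1256445127697212/9900216457693289 7497433562586/1414316636813327]
step 2: x' = x̄ + K·y = [-631680324230700/761555112130253, -769983632798640/761555112130253, -643320008387501/761555112130253]
step 2: P' = (I − K·H)·P̄ = [27587027853945054/9900216457693289 154647176061102/9900216457693289 27146013920661848/9900216457693289; 154647176061102/9900216457693289 1810857922500038/9900216457693289 340352299393354/9900216457693289; 27146013920661848/9900216457693289 340352299393354/9900216457693289 27451378196763134/9900216457693289]

step 0: x' = [-326162/150289, -77890/150289, -451505/150289], P' = [2818734/150289 940/150289 2815886/150289; 940/150289 27722/150289 3924/150289; 2815886/150289 3924/150289 2824462/150289]
step 1: x' = [-146824152628/98091286005, -1203627821/98091286005, -49132552112/19618257201], P' = [278129638726/98091286005 1680647702/98091286005 54740966552/19618257201; 1680647702/98091286005 17947813894/98091286005 703591114/19618257201; 54740966552/19618257201 703591114/19618257201 55335287222/19618257201]
step 2: x' = [-631680324230700/761555112130253, -769983632798640/761555112130253, -643320008387501/761555112130253], P' = [27587027853945054/9900216457693289 154647176061102/9900216457693289 27146013920661848/9900216457693289; 154647176061102/9900216457693289 1810857922500038/9900216457693289 340352299393354/9900216457693289; 27146013920661848/9900216457693289 340352299393354/9900216457693289 27451378196763134/9900216457693289]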